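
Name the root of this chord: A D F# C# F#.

D

A, D, F#, C# are the tones of a D major seventh chord (D–F#–A–C#), making D the root.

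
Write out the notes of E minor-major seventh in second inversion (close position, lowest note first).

Spelling E minor-major seventh: E–G–B–D#. In second inversion the fifth is bass, giving B, D#, E, G from the bottom.

B, D#, E, G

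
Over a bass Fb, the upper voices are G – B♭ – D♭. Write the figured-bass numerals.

The notes Fb, G, Bb, Db stack in thirds as G–Bb–Db–Fb — a G diminished seventh chord. The bass Fb is the seventh, so this is third inversion: figured 4/2.

4/2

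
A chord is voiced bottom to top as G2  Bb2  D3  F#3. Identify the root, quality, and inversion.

G minor-major seventh, root position

Reducing to letter names: G, Bb, D, F#. These stack in thirds as G–Bb–D–F# — a G minor-major seventh chord.
The lowest note is G, the root of the chord, so this is root position (figured bass 7).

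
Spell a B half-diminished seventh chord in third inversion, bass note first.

Spelling B half-diminished seventh: B–D–F–A. In third inversion the seventh is bass, giving A, B, D, F from the bottom.

A, B, D, F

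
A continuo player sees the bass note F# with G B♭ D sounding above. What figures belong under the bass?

The notes F#, G, Bb, D stack in thirds as G–Bb–D–F# — a G minor-major seventh chord. The bass F# is the seventh, so this is third inversion: figured 4/2.

4/2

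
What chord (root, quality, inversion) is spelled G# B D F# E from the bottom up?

E dominant ninth, first inversion

The pitch classes G#, B, D, F#, E arrange in thirds as E–G#–B–D–F#: an E dominant ninth chord.
With the third (G#) in the bass, the chord is in first inversion.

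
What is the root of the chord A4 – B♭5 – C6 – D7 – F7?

The distinct letter names are A, Bb, C, D, F. Arranged as a stack of thirds they read Bb–D–F–A–C, so Bb is the root (a Bb major ninth chord).

Bb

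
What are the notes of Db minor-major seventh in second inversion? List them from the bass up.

Ab, C, Db, Fb

Db minor-major seventh is Db–Fb–Ab–C. Second inversion puts the fifth (Ab) in the bass, with the remaining tones above: Ab, C, Db, Fb.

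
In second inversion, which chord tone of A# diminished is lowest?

In second inversion the fifth is lowest. For A# diminished (A#–C#–E) that is E.

E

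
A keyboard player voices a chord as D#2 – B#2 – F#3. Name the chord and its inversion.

The pitch classes D#, B#, F# arrange in thirds as B#–D#–F#: a B# diminished triad.
The lowest note is D#, the third of the chord, so this is first inversion (figured bass 6).

B# diminished, first inversion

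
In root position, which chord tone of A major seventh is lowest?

In root position the root is lowest. For A major seventh (A–C#–E–G#) that is A.

A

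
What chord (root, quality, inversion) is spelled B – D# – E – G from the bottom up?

E minor-major seventh, second inversion

The distinct note names are B, D#, E, G. Stacked in thirds they read E–G–B–D#, which is a minor-major seventh chord on E.
With the fifth (B) in the bass, the chord is in second inversion (figured bass 4/3).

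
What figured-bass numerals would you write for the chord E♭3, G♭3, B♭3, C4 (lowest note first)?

6/5

The notes Eb, Gb, Bb, C stack in thirds as C–Eb–Gb–Bb — a C half-diminished seventh chord. The bass Eb is the third, so this is first inversion: figured 6/5.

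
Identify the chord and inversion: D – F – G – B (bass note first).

G dominant seventh, second inversion

The distinct note names are D, F, G, B. Stacked in thirds they read G–B–D–F, which is a dominant seventh chord on G.
With the fifth (D) in the bass, the chord is in second inversion (figured bass 4/3).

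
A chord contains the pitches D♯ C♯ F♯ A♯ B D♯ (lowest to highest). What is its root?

Reordering D#, C#, F#, A#, B into stacked thirds gives B–D#–F#–A#–C#; the bottom of that stack, B, is the root.

B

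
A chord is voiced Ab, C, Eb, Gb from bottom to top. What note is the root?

Ab, C, Eb, Gb are the tones of an Ab dominant seventh chord (Ab–C–Eb–Gb), making Ab the root.

Ab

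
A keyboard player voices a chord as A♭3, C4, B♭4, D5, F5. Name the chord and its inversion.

The distinct note names are Ab, C, Bb, D, F. Stacked in thirds they read Bb–D–F–Ab–C, which is a dominant ninth chord on Bb.
With the seventh (Ab) in the bass, the chord is in third inversion.

Bb dominant ninth, third inversion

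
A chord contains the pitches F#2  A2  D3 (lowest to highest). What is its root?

D

Reordering F#, A, D into stacked thirds gives D–F#–A; the bottom of that stack, D, is the root.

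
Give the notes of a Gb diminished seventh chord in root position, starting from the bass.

Gb, Bbb, Dbb, Fbb

Spelling Gb diminished seventh: Gb–Bbb–Dbb–Fbb. In root position the root is bass, giving Gb, Bbb, Dbb, Fbb from the bottom.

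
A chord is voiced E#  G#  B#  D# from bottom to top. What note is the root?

E#, G#, B#, D# are the tones of an E# minor seventh chord (E#–G#–B#–D#), making E# the root.

E#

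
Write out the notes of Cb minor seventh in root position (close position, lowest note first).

Cb minor seventh is Cb–Ebb–Gb–Bbb. Root position puts the root (Cb) in the bass, with the remaining tones above: Cb, Ebb, Gb, Bbb.

Cb, Ebb, Gb, Bbb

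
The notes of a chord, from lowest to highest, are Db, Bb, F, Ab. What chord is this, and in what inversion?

Reducing to letter names: Db, Bb, F, Ab. These stack in thirds as Bb–Db–F–Ab — a Bb minor seventh chord.
Db is the third of Bb minor seventh; third in the bass means first inversion (figured bass 6/5).

Bb minor seventh, first inversion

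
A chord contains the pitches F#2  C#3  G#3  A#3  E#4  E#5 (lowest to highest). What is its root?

F#

The distinct letter names are F#, C#, G#, A#, E#. Arranged as a stack of thirds they read F#–A#–C#–E#–G#, so F# is the root (an F# major ninth chord).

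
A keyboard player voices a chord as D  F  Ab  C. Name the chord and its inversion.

D half-diminished seventh, root position

The pitch classes D, F, Ab, C arrange in thirds as D–F–Ab–C: a D half-diminished seventh chord.
D is the root of D half-diminished seventh; root in the bass means root position (figured bass 7).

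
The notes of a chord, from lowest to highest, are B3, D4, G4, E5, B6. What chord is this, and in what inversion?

E minor seventh, second inversion

Reducing to letter names: B, D, G, E. These stack in thirds as E–G–B–D — an E minor seventh chord.
The lowest note is B, the fifth of the chord, so this is second inversion (figured bass 4/3).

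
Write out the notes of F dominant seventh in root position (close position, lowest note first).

F, A, C, Eb

F dominant seventh is F–A–C–Eb. Root position puts the root (F) in the bass, with the remaining tones above: F, A, C, Eb.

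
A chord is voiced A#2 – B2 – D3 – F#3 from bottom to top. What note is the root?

B

Reordering A#, B, D, F# into stacked thirds gives B–D–F#–A#; the bottom of that stack, B, is the root.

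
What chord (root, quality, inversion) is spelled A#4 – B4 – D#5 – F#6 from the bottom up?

B major seventh, third inversion

The pitch classes A#, B, D#, F# arrange in thirds as B–D#–F#–A#: a B major seventh chord.
With the seventh (A#) in the bass, the chord is in third inversion (figured bass 4/2).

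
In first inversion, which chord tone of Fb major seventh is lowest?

In first inversion the third is lowest. For Fb major seventh (Fb–Ab–Cb–Eb) that is Ab.

Ab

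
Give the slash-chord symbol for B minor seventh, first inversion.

First inversion of B minor seventh has the third (D) in the bass. As a slash chord: Bm7/D.

Bm7/D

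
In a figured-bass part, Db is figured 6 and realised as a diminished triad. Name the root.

The figures 6 mean the third of the chord is in the bass. If Db is the third of a diminished triad, the root is Bb (chord tones Bb–Db–Fb).

Bb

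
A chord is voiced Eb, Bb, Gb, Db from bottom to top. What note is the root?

Eb

The distinct letter names are Eb, Bb, Gb, Db. Arranged as a stack of thirds they read Eb–Gb–Bb–Db, so Eb is the root (an Eb minor seventh chord).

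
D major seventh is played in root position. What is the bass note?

D

The root of D major seventh (D–F#–A–C#) is D; that is the bass in root position.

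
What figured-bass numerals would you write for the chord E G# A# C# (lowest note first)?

4/3

The notes E, G#, A#, C# stack in thirds as A#–C#–E–G# — an A# half-diminished seventh chord. The bass E is the fifth, so this is second inversion: figured 4/3.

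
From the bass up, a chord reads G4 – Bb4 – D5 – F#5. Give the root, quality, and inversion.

G minor-major seventh, root position

The distinct note names are G, Bb, D, F#. Stacked in thirds they read G–Bb–D–F#, which is a minor-major seventh chord on G.
G is the root of G minor-major seventh; root in the bass means root position (figured bass 7).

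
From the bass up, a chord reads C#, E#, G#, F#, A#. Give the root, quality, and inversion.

F# major ninth, second inversion

Reducing to letter names: C#, E#, G#, F#, A#. These stack in thirds as F#–A#–C#–E#–G# — an F# major ninth chord.
The lowest note is C#, the fifth of the chord, so this is second inversion.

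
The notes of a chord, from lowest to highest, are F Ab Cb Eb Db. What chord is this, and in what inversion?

Db dominant ninth, first inversion

The pitch classes F, Ab, Cb, Eb, Db arrange in thirds as Db–F–Ab–Cb–Eb: a Db dominant ninth chord.
The lowest note is F, the third of the chord, so this is first inversion.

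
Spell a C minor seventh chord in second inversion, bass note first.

The chord tones are C–Eb–G–Bb. With the fifth (G) lowest for second inversion: G, Bb, C, Eb.

G, Bb, C, Eb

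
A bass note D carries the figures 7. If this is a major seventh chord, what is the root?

The figures 7 mean the root of the chord is in the bass. If D is the root of a major seventh chord, the root is D (chord tones D–F#–A–C#).

D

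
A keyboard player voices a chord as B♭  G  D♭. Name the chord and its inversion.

G diminished, first inversion

The pitch classes Bb, G, Db arrange in thirds as G–Bb–Db: a G diminished triad.
Bb is the third of G diminished; third in the bass means first inversion (figured bass 6).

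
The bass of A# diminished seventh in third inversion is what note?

G

The seventh of A# diminished seventh (A#–C#–E–G) is G; that is the bass in third inversion.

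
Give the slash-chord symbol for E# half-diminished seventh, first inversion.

First inversion of E# half-diminished seventh has the third (G#) in the bass. As a slash chord: E#ø7/G#.

E#ø7/G#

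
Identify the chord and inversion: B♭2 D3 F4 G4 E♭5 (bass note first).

Eb major ninth, second inversion

The pitch classes Bb, D, F, G, Eb arrange in thirds as Eb–G–Bb–D–F: an Eb major ninth chord.
The lowest note is Bb, the fifth of the chord, so this is second inversion.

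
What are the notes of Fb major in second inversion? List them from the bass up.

The chord tones are Fb–Ab–Cb. With the fifth (Cb) lowest for second inversion: Cb, Fb, Ab.

Cb, Fb, Ab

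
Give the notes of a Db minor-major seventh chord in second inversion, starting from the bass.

Ab, C, Db, Fb

The chord tones are Db–Fb–Ab–C. With the fifth (Ab) lowest for second inversion: Ab, C, Db, Fb.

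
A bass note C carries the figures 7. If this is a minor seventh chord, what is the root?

The figures 7 mean the root of the chord is in the bass. If C is the root of a minor seventh chord, the root is C (chord tones C–Eb–G–Bb).

C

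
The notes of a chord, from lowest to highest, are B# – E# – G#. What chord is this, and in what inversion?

The pitch classes B#, E#, G# arrange in thirds as E#–G#–B#: an E# minor triad.
B# is the fifth of E# minor; fifth in the bass means second inversion (figured bass 6/4).

E# minor, second inversion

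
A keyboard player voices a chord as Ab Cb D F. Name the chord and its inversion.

D diminished seventh, second inversion

Reducing to letter names: Ab, Cb, D, F. These stack in thirds as D–F–Ab–Cb — a D diminished seventh chord.
Ab is the fifth of D diminished seventh; fifth in the bass means second inversion (figured bass 4/3).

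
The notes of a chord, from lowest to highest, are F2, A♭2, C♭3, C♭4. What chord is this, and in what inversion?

F diminished, root position

Reducing to letter names: F, Ab, Cb. These stack in thirds as F–Ab–Cb — an F diminished triad.
With the root (F) in the bass, the chord is in root position (figured bass 5/3).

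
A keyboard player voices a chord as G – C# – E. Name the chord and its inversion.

C# diminished, second inversion

The distinct note names are G, C#, E. Stacked in thirds they read C#–E–G, which is a diminished triad on C#.
G is the fifth of C# diminished; fifth in the bass means second inversion (figured bass 6/4).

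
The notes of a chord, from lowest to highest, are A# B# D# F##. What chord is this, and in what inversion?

Reducing to letter names: A#, B#, D#, F##. These stack in thirds as B#–D#–F##–A# — a B# minor seventh chord.
With the seventh (A#) in the bass, the chord is in third inversion (figured bass 4/2).

B# minor seventh, third inversion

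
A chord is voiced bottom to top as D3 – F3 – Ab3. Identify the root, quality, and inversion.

D diminished, root position

The pitch classes D, F, Ab arrange in thirds as D–F–Ab: a D diminished triad.
D is the root of D diminished; root in the bass means root position (figured bass 5/3).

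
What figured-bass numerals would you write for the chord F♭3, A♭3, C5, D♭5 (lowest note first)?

The notes Fb, Ab, C, Db stack in thirds as Db–Fb–Ab–C — a Db minor-major seventh chord. The bass Fb is the third, so this is first inversion: figured 6/5.

6/5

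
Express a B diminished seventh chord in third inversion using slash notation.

Bdim7/Ab

Third inversion of B diminished seventh has the seventh (Ab) in the bass. As a slash chord: Bdim7/Ab.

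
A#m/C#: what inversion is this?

A#m/C# means A# minor with C# in the bass. C# is the third of A# minor (A#–C#–E#), so this is first inversion.

first inversion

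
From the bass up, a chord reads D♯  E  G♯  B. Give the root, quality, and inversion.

Reducing to letter names: D#, E, G#, B. These stack in thirds as E–G#–B–D# — an E major seventh chord.
The lowest note is D#, the seventh of the chord, so this is third inversion (figured bass 4/2).

E major seventh, third inversion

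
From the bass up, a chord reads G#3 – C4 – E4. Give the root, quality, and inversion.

C augmented, second inversion

The pitch classes G#, C, E arrange in thirds as C–E–G#: a C augmented triad.
G# is the fifth of C augmented; fifth in the bass means second inversion (figured bass 6/4).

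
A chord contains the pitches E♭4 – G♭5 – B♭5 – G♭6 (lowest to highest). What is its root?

Eb

Eb, Gb, Bb are the tones of an Eb minor triad (Eb–Gb–Bb), making Eb the root.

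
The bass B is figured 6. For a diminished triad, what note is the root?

The figures 6 mean the third of the chord is in the bass. If B is the third of a diminished triad, the root is G# (chord tones G#–B–D).

G#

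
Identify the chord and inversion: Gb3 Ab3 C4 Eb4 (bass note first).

The distinct note names are Gb, Ab, C, Eb. Stacked in thirds they read Ab–C–Eb–Gb, which is a dominant seventh chord on Ab.
Gb is the seventh of Ab dominant seventh; seventh in the bass means third inversion (figured bass 4/2).

Ab dominant seventh, third inversion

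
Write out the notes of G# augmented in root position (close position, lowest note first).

G#, B#, D##

G# augmented is G#–B#–D##. Root position puts the root (G#) in the bass, with the remaining tones above: G#, B#, D##.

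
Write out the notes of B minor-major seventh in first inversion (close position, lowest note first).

D, F#, A#, B

B minor-major seventh is B–D–F#–A#. First inversion puts the third (D) in the bass, with the remaining tones above: D, F#, A#, B.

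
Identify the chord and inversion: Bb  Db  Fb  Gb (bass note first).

Gb dominant seventh, first inversion

The distinct note names are Bb, Db, Fb, Gb. Stacked in thirds they read Gb–Bb–Db–Fb, which is a dominant seventh chord on Gb.
With the third (Bb) in the bass, the chord is in first inversion (figured bass 6/5).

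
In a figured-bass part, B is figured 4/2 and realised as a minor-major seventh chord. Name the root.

The figures 4/2 mean the seventh of the chord is in the bass. If B is the seventh of a minor-major seventh chord, the root is C (chord tones C–Eb–G–B).

C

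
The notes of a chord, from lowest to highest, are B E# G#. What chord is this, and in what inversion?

E# diminished, second inversion

Reducing to letter names: B, E#, G#. These stack in thirds as E#–G#–B — an E# diminished triad.
With the fifth (B) in the bass, the chord is in second inversion (figured bass 6/4).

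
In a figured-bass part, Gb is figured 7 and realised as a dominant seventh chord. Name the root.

Gb

The figures 7 mean the root of the chord is in the bass. If Gb is the root of a dominant seventh chord, the root is Gb (chord tones Gb–Bb–Db–Fb).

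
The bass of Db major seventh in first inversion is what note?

F

In first inversion the third is lowest. For Db major seventh (Db–F–Ab–C) that is F.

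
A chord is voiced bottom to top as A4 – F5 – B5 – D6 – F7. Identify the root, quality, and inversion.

B half-diminished seventh, third inversion

Reducing to letter names: A, F, B, D. These stack in thirds as B–D–F–A — a B half-diminished seventh chord.
A is the seventh of B half-diminished seventh; seventh in the bass means third inversion (figured bass 4/2).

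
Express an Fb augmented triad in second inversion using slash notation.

Fbaug/C

Second inversion of Fb augmented has the fifth (C) in the bass. As a slash chord: Fbaug/C.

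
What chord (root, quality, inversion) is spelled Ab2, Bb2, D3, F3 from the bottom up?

Bb dominant seventh, third inversion

Reducing to letter names: Ab, Bb, D, F. These stack in thirds as Bb–D–F–Ab — a Bb dominant seventh chord.
With the seventh (Ab) in the bass, the chord is in third inversion (figured bass 4/2).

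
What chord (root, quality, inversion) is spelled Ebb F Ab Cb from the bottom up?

Reducing to letter names: Ebb, F, Ab, Cb. These stack in thirds as F–Ab–Cb–Ebb — an F diminished seventh chord.
Ebb is the seventh of F diminished seventh; seventh in the bass means third inversion (figured bass 4/2).

F diminished seventh, third inversion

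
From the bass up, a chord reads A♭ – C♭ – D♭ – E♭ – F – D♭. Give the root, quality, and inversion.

The pitch classes Ab, Cb, Db, Eb, F arrange in thirds as Db–F–Ab–Cb–Eb: a Db dominant ninth chord.
With the fifth (Ab) in the bass, the chord is in second inversion.

Db dominant ninth, second inversion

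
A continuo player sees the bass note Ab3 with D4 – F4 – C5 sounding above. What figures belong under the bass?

The notes Ab, D, F, C stack in thirds as D–F–Ab–C — a D half-diminished seventh chord. The bass Ab is the fifth, so this is second inversion: figured 4/3.

4/3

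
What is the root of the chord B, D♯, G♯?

B, D#, G# are the tones of a G# minor triad (G#–B–D#), making G# the root.

G#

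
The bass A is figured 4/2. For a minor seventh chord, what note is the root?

The figures 4/2 mean the seventh of the chord is in the bass. If A is the seventh of a minor seventh chord, the root is B (chord tones B–D–F#–A).

B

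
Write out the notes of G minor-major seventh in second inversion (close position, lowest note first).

D, F#, G, Bb

Spelling G minor-major seventh: G–Bb–D–F#. In second inversion the fifth is bass, giving D, F#, G, Bb from the bottom.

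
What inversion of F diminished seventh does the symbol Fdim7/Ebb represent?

Fdim7/Ebb means F diminished seventh with Ebb in the bass. Ebb is the seventh of F diminished seventh (F–Ab–Cb–Ebb), so this is third inversion.

third inversion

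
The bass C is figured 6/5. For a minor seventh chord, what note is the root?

A

The figures 6/5 mean the third of the chord is in the bass. If C is the third of a minor seventh chord, the root is A (chord tones A–C–E–G).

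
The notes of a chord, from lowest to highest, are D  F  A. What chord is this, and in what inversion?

The distinct note names are D, F, A. Stacked in thirds they read D–F–A, which is a minor triad on D.
The lowest note is D, the root of the chord, so this is root position (figured bass 5/3).

D minor, root position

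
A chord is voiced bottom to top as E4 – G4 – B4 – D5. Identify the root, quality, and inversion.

E minor seventh, root position

The pitch classes E, G, B, D arrange in thirds as E–G–B–D: an E minor seventh chord.
The lowest note is E, the root of the chord, so this is root position (figured bass 7).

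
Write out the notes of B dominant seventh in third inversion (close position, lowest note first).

A, B, D#, F#

The chord tones are B–D#–F#–A. With the seventh (A) lowest for third inversion: A, B, D#, F#.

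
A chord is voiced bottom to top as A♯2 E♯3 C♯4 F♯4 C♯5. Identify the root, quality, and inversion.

F# major seventh, first inversion

The pitch classes A#, E#, C#, F# arrange in thirds as F#–A#–C#–E#: an F# major seventh chord.
A# is the third of F# major seventh; third in the bass means first inversion (figured bass 6/5).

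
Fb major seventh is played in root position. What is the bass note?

Fb major seventh is Fb–Ab–Cb–Eb. Root position places the root in the bass: Fb.

Fb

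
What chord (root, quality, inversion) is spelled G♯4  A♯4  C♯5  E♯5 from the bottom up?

The pitch classes G#, A#, C#, E# arrange in thirds as A#–C#–E#–G#: an A# minor seventh chord.
G# is the seventh of A# minor seventh; seventh in the bass means third inversion (figured bass 4/2).

A# minor seventh, third inversion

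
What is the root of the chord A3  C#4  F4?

The distinct letter names are A, C#, F. Arranged as a stack of thirds they read F–A–C#, so F is the root (an F augmented triad).

F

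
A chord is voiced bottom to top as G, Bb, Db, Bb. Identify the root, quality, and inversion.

G diminished, root position

Reducing to letter names: G, Bb, Db. These stack in thirds as G–Bb–Db — a G diminished triad.
With the root (G) in the bass, the chord is in root position (figured bass 5/3).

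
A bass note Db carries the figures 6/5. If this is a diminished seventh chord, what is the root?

The figures 6/5 mean the third of the chord is in the bass. If Db is the third of a diminished seventh chord, the root is Bb (chord tones Bb–Db–Fb–Abb).

Bb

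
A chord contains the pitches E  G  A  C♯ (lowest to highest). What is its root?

A

E, G, A, C# are the tones of an A dominant seventh chord (A–C#–E–G), making A the root.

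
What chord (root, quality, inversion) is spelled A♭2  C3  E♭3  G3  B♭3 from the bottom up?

Ab major ninth, root position

Reducing to letter names: Ab, C, Eb, G, Bb. These stack in thirds as Ab–C–Eb–G–Bb — an Ab major ninth chord.
Ab is the root of Ab major ninth; root in the bass means root position.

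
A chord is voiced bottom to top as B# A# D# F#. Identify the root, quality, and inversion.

B# half-diminished seventh, root position

The distinct note names are B#, A#, D#, F#. Stacked in thirds they read B#–D#–F#–A#, which is a half-diminished seventh chord on B#.
B# is the root of B# half-diminished seventh; root in the bass means root position (figured bass 7).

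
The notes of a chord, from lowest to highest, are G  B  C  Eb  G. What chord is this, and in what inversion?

C minor-major seventh, second inversion

The distinct note names are G, B, C, Eb. Stacked in thirds they read C–Eb–G–B, which is a minor-major seventh chord on C.
With the fifth (G) in the bass, the chord is in second inversion (figured bass 4/3).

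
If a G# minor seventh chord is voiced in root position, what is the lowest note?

G#

In root position the root is lowest. For G# minor seventh (G#–B–D#–F#) that is G#.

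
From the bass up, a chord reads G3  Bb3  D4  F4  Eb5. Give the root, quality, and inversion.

Eb major ninth, first inversion

The distinct note names are G, Bb, D, F, Eb. Stacked in thirds they read Eb–G–Bb–D–F, which is a major ninth chord on Eb.
The lowest note is G, the third of the chord, so this is first inversion.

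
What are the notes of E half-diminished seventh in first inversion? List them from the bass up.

The chord tones are E–G–Bb–D. With the third (G) lowest for first inversion: G, Bb, D, E.

G, Bb, D, E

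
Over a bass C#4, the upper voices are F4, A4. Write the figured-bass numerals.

6/4

The notes C#, F, A stack in thirds as F–A–C# — an F augmented triad. The bass C# is the fifth, so this is second inversion: figured 6/4.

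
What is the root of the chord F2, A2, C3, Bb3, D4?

Bb

F, A, C, Bb, D are the tones of a Bb major ninth chord (Bb–D–F–A–C), making Bb the root.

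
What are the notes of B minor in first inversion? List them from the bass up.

B minor is B–D–F#. First inversion puts the third (D) in the bass, with the remaining tones above: D, F#, B.

D, F#, B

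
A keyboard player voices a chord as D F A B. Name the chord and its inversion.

Reducing to letter names: D, F, A, B. These stack in thirds as B–D–F–A — a B half-diminished seventh chord.
With the third (D) in the bass, the chord is in first inversion (figured bass 6/5).

B half-diminished seventh, first inversion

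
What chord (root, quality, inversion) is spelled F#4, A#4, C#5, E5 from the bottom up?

F# dominant seventh, root position

The pitch classes F#, A#, C#, E arrange in thirds as F#–A#–C#–E: an F# dominant seventh chord.
With the root (F#) in the bass, the chord is in root position (figured bass 7).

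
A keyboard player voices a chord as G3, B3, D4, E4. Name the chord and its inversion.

E minor seventh, first inversion

Reducing to letter names: G, B, D, E. These stack in thirds as E–G–B–D — an E minor seventh chord.
With the third (G) in the bass, the chord is in first inversion (figured bass 6/5).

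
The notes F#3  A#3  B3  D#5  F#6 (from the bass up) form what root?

B

Reordering F#, A#, B, D# into stacked thirds gives B–D#–F#–A#; the bottom of that stack, B, is the root.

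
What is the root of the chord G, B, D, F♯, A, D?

Reordering G, B, D, F#, A into stacked thirds gives G–B–D–F#–A; the bottom of that stack, G, is the root.

G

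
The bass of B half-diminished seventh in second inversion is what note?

F

B half-diminished seventh is B–D–F–A. Second inversion places the fifth in the bass: F.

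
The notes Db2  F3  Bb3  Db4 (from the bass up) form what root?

Reordering Db, F, Bb into stacked thirds gives Bb–Db–F; the bottom of that stack, Bb, is the root.

Bb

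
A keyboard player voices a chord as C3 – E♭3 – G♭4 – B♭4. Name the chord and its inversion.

Reducing to letter names: C, Eb, Gb, Bb. These stack in thirds as C–Eb–Gb–Bb — a C half-diminished seventh chord.
With the root (C) in the bass, the chord is in root position (figured bass 7).

C half-diminished seventh, root position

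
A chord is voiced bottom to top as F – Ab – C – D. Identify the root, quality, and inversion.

D half-diminished seventh, first inversion

The pitch classes F, Ab, C, D arrange in thirds as D–F–Ab–C: a D half-diminished seventh chord.
F is the third of D half-diminished seventh; third in the bass means first inversion (figured bass 6/5).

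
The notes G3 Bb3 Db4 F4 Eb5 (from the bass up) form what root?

Eb

Reordering G, Bb, Db, F, Eb into stacked thirds gives Eb–G–Bb–Db–F; the bottom of that stack, Eb, is the root.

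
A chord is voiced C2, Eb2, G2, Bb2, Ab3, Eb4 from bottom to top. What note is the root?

C, Eb, G, Bb, Ab are the tones of an Ab major ninth chord (Ab–C–Eb–G–Bb), making Ab the root.

Ab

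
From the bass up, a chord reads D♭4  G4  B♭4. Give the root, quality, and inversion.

The distinct note names are Db, G, Bb. Stacked in thirds they read G–Bb–Db, which is a diminished triad on G.
The lowest note is Db, the fifth of the chord, so this is second inversion (figured bass 6/4).

G diminished, second inversion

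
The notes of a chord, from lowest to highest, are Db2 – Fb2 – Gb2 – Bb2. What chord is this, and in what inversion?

Reducing to letter names: Db, Fb, Gb, Bb. These stack in thirds as Gb–Bb–Db–Fb — a Gb dominant seventh chord.
The lowest note is Db, the fifth of the chord, so this is second inversion (figured bass 4/3).

Gb dominant seventh, second inversion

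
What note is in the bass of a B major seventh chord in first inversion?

D#

In first inversion the third is lowest. For B major seventh (B–D#–F#–A#) that is D#.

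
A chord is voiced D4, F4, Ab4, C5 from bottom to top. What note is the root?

D, F, Ab, C are the tones of a D half-diminished seventh chord (D–F–Ab–C), making D the root.

D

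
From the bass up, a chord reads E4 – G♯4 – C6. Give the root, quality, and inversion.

C augmented, first inversion

Reducing to letter names: E, G#, C. These stack in thirds as C–E–G# — a C augmented triad.
The lowest note is E, the third of the chord, so this is first inversion (figured bass 6).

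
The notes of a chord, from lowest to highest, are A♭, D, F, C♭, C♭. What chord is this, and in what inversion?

D diminished seventh, second inversion

The distinct note names are Ab, D, F, Cb. Stacked in thirds they read D–F–Ab–Cb, which is a diminished seventh chord on D.
Ab is the fifth of D diminished seventh; fifth in the bass means second inversion (figured bass 4/3).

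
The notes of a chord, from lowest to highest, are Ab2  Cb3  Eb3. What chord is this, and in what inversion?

Ab minor, root position

The distinct note names are Ab, Cb, Eb. Stacked in thirds they read Ab–Cb–Eb, which is a minor triad on Ab.
Ab is the root of Ab minor; root in the bass means root position (figured bass 5/3).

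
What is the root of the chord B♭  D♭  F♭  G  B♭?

G

Reordering Bb, Db, Fb, G into stacked thirds gives G–Bb–Db–Fb; the bottom of that stack, G, is the root.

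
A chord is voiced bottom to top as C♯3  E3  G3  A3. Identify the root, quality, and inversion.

The pitch classes C#, E, G, A arrange in thirds as A–C#–E–G: an A dominant seventh chord.
C# is the third of A dominant seventh; third in the bass means first inversion (figured bass 6/5).

A dominant seventh, first inversion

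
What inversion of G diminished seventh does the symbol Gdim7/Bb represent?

Gdim7/Bb means G diminished seventh with Bb in the bass. Bb is the third of G diminished seventh (G–Bb–Db–Fb), so this is first inversion.

first inversion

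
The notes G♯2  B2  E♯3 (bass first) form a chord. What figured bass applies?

6

The notes G#, B, E# stack in thirds as E#–G#–B — an E# diminished triad. The bass G# is the third, so this is first inversion: figured 6.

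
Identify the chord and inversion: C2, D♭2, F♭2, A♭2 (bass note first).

The pitch classes C, Db, Fb, Ab arrange in thirds as Db–Fb–Ab–C: a Db minor-major seventh chord.
C is the seventh of Db minor-major seventh; seventh in the bass means third inversion (figured bass 4/2).

Db minor-major seventh, third inversion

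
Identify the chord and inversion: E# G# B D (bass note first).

The pitch classes E#, G#, B, D arrange in thirds as E#–G#–B–D: an E# diminished seventh chord.
E# is the root of E# diminished seventh; root in the bass means root position (figured bass 7).

E# diminished seventh, root position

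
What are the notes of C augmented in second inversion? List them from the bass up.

C augmented is C–E–G#. Second inversion puts the fifth (G#) in the bass, with the remaining tones above: G#, C, E.

G#, C, E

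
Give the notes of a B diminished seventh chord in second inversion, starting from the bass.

F, Ab, B, D

The chord tones are B–D–F–Ab. With the fifth (F) lowest for second inversion: F, Ab, B, D.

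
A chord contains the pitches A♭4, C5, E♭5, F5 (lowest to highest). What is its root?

Ab, C, Eb, F are the tones of an F minor seventh chord (F–Ab–C–Eb), making F the root.

F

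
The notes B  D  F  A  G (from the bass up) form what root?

G

Reordering B, D, F, A, G into stacked thirds gives G–B–D–F–A; the bottom of that stack, G, is the root.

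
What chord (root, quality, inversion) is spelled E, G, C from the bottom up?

C major, first inversion

The pitch classes E, G, C arrange in thirds as C–E–G: a C major triad.
With the third (E) in the bass, the chord is in first inversion (figured bass 6).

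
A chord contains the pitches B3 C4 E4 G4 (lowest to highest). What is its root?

C

Reordering B, C, E, G into stacked thirds gives C–E–G–B; the bottom of that stack, C, is the root.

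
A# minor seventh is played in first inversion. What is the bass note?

The third of A# minor seventh (A#–C#–E#–G#) is C#; that is the bass in first inversion.

C#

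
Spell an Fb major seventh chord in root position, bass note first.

Fb, Ab, Cb, Eb

Fb major seventh is Fb–Ab–Cb–Eb. Root position puts the root (Fb) in the bass, with the remaining tones above: Fb, Ab, Cb, Eb.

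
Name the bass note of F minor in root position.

F

The root of F minor (F–Ab–C) is F; that is the bass in root position.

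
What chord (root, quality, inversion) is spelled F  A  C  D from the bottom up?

D minor seventh, first inversion

The distinct note names are F, A, C, D. Stacked in thirds they read D–F–A–C, which is a minor seventh chord on D.
With the third (F) in the bass, the chord is in first inversion (figured bass 6/5).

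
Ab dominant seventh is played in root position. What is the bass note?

Ab

Ab dominant seventh is Ab–C–Eb–Gb. Root position places the root in the bass: Ab.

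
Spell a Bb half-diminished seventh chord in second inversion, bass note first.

Fb, Ab, Bb, Db

Bb half-diminished seventh is Bb–Db–Fb–Ab. Second inversion puts the fifth (Fb) in the bass, with the remaining tones above: Fb, Ab, Bb, Db.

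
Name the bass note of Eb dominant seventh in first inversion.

Eb dominant seventh is Eb–G–Bb–Db. First inversion places the third in the bass: G.

G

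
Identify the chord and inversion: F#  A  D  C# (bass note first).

D major seventh, first inversion

The distinct note names are F#, A, D, C#. Stacked in thirds they read D–F#–A–C#, which is a major seventh chord on D.
With the third (F#) in the bass, the chord is in first inversion (figured bass 6/5).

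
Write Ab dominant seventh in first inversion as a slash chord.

First inversion of Ab dominant seventh has the third (C) in the bass. As a slash chord: Ab7/C.

Ab7/C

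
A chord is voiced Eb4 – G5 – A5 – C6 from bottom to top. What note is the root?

Reordering Eb, G, A, C into stacked thirds gives A–C–Eb–G; the bottom of that stack, A, is the root.

A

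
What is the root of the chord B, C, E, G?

The distinct letter names are B, C, E, G. Arranged as a stack of thirds they read C–E–G–B, so C is the root (a C major seventh chord).

C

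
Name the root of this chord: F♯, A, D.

The distinct letter names are F#, A, D. Arranged as a stack of thirds they read D–F#–A, so D is the root (a D major triad).

D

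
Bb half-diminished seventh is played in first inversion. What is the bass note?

Bb half-diminished seventh is Bb–Db–Fb–Ab. First inversion places the third in the bass: Db.

Db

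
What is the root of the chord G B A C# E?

A

G, B, A, C#, E are the tones of an A dominant ninth chord (A–C#–E–G–B), making A the root.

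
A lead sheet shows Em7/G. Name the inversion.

Em7/G means E minor seventh with G in the bass. G is the third of E minor seventh (E–G–B–D), so this is first inversion.

first inversion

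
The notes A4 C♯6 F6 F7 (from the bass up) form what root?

F

The distinct letter names are A, C#, F. Arranged as a stack of thirds they read F–A–C#, so F is the root (an F augmented triad).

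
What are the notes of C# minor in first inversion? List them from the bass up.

E, G#, C#

C# minor is C#–E–G#. First inversion puts the third (E) in the bass, with the remaining tones above: E, G#, C#.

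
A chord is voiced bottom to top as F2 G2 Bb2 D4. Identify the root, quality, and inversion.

G minor seventh, third inversion

The distinct note names are F, G, Bb, D. Stacked in thirds they read G–Bb–D–F, which is a minor seventh chord on G.
With the seventh (F) in the bass, the chord is in third inversion (figured bass 4/2).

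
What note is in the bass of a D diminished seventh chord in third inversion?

The seventh of D diminished seventh (D–F–Ab–Cb) is Cb; that is the bass in third inversion.

Cb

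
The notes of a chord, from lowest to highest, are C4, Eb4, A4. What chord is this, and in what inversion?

A diminished, first inversion

Reducing to letter names: C, Eb, A. These stack in thirds as A–C–Eb — an A diminished triad.
The lowest note is C, the third of the chord, so this is first inversion (figured bass 6).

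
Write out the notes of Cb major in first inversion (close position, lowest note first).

Eb, Gb, Cb

Spelling Cb major: Cb–Eb–Gb. In first inversion the third is bass, giving Eb, Gb, Cb from the bottom.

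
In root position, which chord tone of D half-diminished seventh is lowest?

D

D half-diminished seventh is D–F–Ab–C. Root position places the root in the bass: D.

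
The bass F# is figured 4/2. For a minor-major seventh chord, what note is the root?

The figures 4/2 mean the seventh of the chord is in the bass. If F# is the seventh of a minor-major seventh chord, the root is G (chord tones G–Bb–D–F#).

G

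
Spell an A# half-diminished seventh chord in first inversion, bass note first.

C#, E, G#, A#

The chord tones are A#–C#–E–G#. With the third (C#) lowest for first inversion: C#, E, G#, A#.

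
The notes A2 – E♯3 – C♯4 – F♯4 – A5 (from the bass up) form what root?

A, E#, C#, F# are the tones of an F# minor-major seventh chord (F#–A–C#–E#), making F# the root.

F#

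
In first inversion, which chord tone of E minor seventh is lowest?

G

The third of E minor seventh (E–G–B–D) is G; that is the bass in first inversion.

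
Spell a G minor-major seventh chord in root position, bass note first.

The chord tones are G–Bb–D–F#. With the root (G) lowest for root position: G, Bb, D, F#.

G, Bb, D, F#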